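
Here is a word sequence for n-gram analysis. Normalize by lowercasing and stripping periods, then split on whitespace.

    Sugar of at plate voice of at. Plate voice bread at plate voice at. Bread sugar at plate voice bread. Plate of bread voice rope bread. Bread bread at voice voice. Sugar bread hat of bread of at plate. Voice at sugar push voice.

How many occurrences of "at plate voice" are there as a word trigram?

5

Scanning the 42 overlapping trigram windows for "at plate voice":
  position 3–5: at plate voice
  position 7–9: at plate voice
  position 11–13: at plate voice
  position 17–19: at plate voice
  position 38–40: at plate voice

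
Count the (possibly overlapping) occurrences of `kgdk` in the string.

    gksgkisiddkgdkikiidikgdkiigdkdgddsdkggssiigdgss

Sliding a length-4 window over the 47 characters (44 positions):
  position 11–14: kgdk
  position 21–24: kgdk

2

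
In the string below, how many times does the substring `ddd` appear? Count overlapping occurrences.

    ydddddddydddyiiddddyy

8

Sliding a length-3 window over the 21 characters (19 positions):
  position 2–4: ddd
  position 3–5: ddd
  position 4–6: ddd
  position 5–7: ddd
  position 6–8: ddd
  position 10–12: ddd
  position 16–18: ddd
  position 17–19: ddd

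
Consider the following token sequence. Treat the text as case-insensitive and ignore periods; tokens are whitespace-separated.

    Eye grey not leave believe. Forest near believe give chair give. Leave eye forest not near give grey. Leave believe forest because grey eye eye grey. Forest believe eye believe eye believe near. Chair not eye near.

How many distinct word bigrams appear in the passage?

31

37 tokens → 36 bigram windows in total.
Repeated bigrams (each contributes count−1 duplicates):
  believe eye: 2
  believe forest: 2
  eye believe: 2
  eye grey: 2
  leave believe: 2
5 duplicate windows → 36 − 5 = 31 distinct.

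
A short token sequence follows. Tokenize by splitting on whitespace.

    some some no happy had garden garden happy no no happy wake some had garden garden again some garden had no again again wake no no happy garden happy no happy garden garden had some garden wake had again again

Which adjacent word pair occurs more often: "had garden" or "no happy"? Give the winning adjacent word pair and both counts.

"had garden": 2 occurrences
"no happy": 4 occurrences

"no happy" (4 vs 2)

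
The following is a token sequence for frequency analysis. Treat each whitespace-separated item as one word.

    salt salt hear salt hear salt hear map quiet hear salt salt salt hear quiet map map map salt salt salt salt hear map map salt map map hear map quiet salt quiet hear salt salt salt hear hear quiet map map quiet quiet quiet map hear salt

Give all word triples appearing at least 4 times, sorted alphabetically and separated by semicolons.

Trigram counts meeting the condition (at least 4 times):
  salt salt hear: 4
  salt salt salt: 4

salt salt hear; salt salt salt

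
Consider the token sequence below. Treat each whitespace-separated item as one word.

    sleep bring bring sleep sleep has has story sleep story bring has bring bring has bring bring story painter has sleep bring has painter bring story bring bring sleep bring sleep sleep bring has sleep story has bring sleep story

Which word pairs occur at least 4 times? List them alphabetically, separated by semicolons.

bring bring; bring has; bring sleep; sleep bring

Bigram counts meeting the condition (at least 4 times):
  bring bring: 4
  bring has: 4
  bring sleep: 4
  sleep bring: 4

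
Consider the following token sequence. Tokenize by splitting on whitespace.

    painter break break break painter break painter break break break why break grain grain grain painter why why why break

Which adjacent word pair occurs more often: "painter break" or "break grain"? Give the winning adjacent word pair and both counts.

"painter break": 3 occurrences
"break grain": 1 occurrence

"painter break" (3 vs 1)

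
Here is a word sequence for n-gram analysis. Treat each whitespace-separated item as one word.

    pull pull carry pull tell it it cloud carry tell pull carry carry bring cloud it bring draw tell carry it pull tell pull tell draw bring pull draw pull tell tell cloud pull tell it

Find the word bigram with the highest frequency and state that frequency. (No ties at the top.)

Bigram frequencies (highest first):
  pull tell: 5
  pull carry: 2
  tell it: 2
  tell pull: 2
  pull pull: 1
  carry pull: 1
  … (22 more, each ≤ 1)

"pull tell", 5 times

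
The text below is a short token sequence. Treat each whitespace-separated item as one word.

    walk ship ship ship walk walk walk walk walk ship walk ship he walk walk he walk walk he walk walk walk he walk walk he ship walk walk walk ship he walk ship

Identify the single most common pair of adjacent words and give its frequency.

Bigram frequencies (highest first):
  walk walk: 11
  walk ship: 5
  he walk: 5
  walk he: 4
  ship walk: 3
  ship ship: 2
  … (2 more, each ≤ 2)

"walk walk", 11 times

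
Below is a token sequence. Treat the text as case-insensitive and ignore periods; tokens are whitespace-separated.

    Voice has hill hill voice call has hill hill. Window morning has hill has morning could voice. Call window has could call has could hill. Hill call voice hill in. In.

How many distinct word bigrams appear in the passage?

31 tokens → 30 bigram windows in total.
Repeated bigrams (each contributes count−1 duplicates):
  has hill: 3
  hill hill: 3
  call has: 2
  has could: 2
  voice call: 2
7 duplicate windows → 30 − 7 = 23 distinct.

23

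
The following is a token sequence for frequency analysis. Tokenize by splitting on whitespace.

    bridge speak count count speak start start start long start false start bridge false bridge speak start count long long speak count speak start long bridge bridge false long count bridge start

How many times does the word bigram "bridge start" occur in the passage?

Scanning the 31 overlapping bigram windows for "bridge start":
  position 31–32: bridge start

1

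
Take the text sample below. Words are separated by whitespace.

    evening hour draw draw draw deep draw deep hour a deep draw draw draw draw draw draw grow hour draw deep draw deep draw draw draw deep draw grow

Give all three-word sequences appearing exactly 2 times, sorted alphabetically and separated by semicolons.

deep draw deep; deep draw draw; draw draw deep

Trigram counts meeting the condition (exactly 2 times):
  deep draw deep: 2
  deep draw draw: 2
  draw draw deep: 2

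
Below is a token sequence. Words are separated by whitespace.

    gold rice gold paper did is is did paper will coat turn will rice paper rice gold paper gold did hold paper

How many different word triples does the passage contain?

22 tokens → 20 trigram windows in total.
Repeated trigrams (each contributes count−1 duplicates):
  rice gold paper: 2
1 duplicate windows → 20 − 1 = 19 distinct.

19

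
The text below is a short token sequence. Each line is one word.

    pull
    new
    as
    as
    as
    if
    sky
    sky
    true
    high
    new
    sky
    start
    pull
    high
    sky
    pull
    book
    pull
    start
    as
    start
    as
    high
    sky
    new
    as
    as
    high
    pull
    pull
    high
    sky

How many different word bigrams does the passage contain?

24

33 tokens → 32 bigram windows in total.
Repeated bigrams (each contributes count−1 duplicates):
  as as: 3
  high sky: 3
  as high: 2
  new as: 2
  pull high: 2
  start as: 2
8 duplicate windows → 32 − 8 = 24 distinct.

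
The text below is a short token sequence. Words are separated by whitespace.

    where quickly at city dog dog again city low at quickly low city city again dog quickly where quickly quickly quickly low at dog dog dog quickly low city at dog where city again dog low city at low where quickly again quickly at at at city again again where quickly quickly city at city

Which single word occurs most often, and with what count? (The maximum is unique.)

Unigram frequencies (highest first):
  quickly: 11
  city: 10
  at: 9
  dog: 8
  again: 6
  low: 6
  … (1 more, each ≤ 5)

"quickly", 11 times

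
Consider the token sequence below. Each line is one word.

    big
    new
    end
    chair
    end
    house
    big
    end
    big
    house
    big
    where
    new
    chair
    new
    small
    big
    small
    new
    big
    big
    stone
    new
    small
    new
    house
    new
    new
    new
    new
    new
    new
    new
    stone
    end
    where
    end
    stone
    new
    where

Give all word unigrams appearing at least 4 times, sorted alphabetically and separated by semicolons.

big; end; new

Unigram counts meeting the condition (at least 4 times):
  big: 7
  end: 5
  new: 14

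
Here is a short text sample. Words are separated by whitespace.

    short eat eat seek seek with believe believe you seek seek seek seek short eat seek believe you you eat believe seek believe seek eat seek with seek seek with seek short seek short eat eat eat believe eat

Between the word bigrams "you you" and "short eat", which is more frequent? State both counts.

"you you": 1 occurrence
"short eat": 3 occurrences

"short eat" (3 vs 1)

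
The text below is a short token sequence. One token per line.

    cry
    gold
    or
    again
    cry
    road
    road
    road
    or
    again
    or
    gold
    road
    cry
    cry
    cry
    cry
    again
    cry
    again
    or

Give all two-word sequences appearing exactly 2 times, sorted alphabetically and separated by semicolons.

Bigram counts meeting the condition (exactly 2 times):
  again cry: 2
  again or: 2
  cry again: 2
  or again: 2
  road road: 2

again cry; again or; cry again; or again; road road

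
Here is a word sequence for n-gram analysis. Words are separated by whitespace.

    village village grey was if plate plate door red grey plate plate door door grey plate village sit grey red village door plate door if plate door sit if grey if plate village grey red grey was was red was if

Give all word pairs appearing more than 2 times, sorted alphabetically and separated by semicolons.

Bigram counts meeting the condition (more than 2 times):
  if plate: 3
  plate door: 4

if plate; plate door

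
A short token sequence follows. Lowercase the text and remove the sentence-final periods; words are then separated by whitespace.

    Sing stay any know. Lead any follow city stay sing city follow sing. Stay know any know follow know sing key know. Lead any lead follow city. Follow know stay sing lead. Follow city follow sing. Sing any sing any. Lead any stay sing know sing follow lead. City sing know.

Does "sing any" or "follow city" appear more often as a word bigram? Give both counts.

"sing any": 2 occurrences
"follow city": 3 occurrences

"follow city" (3 vs 2)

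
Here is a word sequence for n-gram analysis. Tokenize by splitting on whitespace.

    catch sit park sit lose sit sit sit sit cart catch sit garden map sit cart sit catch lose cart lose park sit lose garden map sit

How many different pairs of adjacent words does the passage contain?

18

27 tokens → 26 bigram windows in total.
Repeated bigrams (each contributes count−1 duplicates):
  sit sit: 3
  catch sit: 2
  garden map: 2
  map sit: 2
  park sit: 2
  sit cart: 2
  sit lose: 2
8 duplicate windows → 26 − 8 = 18 distinct.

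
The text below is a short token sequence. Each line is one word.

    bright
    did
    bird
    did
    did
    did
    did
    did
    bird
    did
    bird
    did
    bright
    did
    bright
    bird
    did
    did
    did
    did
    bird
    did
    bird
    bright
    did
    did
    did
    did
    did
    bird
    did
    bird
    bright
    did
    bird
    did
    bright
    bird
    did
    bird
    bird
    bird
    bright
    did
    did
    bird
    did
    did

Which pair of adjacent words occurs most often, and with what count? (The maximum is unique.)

"did did", 13 times

Bigram frequencies (highest first):
  did did: 13
  did bird: 10
  bird did: 9
  bright did: 5
  did bright: 3
  bird bright: 3
  … (2 more, each ≤ 2)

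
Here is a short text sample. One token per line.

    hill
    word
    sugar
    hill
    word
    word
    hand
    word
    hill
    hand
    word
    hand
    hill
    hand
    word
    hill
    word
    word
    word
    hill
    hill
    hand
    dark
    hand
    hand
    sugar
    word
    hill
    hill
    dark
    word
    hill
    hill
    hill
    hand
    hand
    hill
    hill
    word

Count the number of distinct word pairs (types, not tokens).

39 tokens → 38 bigram windows in total.
Repeated bigrams (each contributes count−1 duplicates):
  hill hill: 5
  word hill: 5
  hill hand: 4
  hill word: 4
  hand word: 3
  word word: 3
  hand hand: 2
  hand hill: 2
  … (1 more repeated)
21 duplicate windows → 38 − 21 = 17 distinct.

17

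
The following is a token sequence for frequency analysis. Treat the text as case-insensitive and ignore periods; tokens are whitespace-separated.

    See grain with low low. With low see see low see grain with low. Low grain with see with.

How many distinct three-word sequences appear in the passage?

19 tokens → 17 trigram windows in total.
Repeated trigrams (each contributes count−1 duplicates):
  grain with low: 2
  see grain with: 2
  with low low: 2
3 duplicate windows → 17 − 3 = 14 distinct.

14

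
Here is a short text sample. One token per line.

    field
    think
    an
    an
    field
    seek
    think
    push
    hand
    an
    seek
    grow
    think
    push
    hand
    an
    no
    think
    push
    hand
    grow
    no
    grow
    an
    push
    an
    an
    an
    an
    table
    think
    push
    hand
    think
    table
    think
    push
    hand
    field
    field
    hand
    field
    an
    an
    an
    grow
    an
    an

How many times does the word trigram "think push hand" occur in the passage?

Scanning the 46 overlapping trigram windows for "think push hand":
  position 7–9: think push hand
  position 13–15: think push hand
  position 18–20: think push hand
  position 31–33: think push hand
  position 36–38: think push hand

5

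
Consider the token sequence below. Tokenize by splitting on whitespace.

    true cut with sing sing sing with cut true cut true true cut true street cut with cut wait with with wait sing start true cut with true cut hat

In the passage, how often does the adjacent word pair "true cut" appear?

5

Scanning the 29 overlapping bigram windows for "true cut":
  position 1–2: true cut
  position 9–10: true cut
  position 12–13: true cut
  position 25–26: true cut
  position 28–29: true cut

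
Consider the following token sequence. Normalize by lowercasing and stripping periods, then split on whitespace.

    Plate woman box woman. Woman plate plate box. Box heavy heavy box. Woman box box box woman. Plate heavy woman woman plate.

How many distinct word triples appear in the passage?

19

22 tokens → 20 trigram windows in total.
Repeated trigrams (each contributes count−1 duplicates):
  woman woman plate: 2
1 duplicate windows → 20 − 1 = 19 distinct.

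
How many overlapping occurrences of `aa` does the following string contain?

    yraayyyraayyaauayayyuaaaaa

7

Sliding a length-2 window over the 26 characters (25 positions):
  position 3–4: aa
  position 9–10: aa
  position 13–14: aa
  position 22–23: aa
  position 23–24: aa
  position 24–25: aa
  position 25–26: aa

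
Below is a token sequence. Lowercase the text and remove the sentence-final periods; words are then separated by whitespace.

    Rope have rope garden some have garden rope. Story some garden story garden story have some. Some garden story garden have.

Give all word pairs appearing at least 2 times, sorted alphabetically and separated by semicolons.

Bigram counts meeting the condition (at least 2 times):
  garden story: 3
  some garden: 2
  story garden: 2

garden story; some garden; story garden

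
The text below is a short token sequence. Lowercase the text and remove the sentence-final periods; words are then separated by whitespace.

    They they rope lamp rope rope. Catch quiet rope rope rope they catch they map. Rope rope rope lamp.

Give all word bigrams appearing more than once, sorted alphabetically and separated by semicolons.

Bigram counts meeting the condition (more than once):
  rope lamp: 2
  rope rope: 5

rope lamp; rope rope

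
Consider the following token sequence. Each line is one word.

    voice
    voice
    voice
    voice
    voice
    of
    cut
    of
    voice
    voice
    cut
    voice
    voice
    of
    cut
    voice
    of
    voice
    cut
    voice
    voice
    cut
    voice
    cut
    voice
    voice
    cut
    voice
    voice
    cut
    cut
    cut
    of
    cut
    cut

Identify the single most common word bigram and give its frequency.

"voice voice", 9 times

Bigram frequencies (highest first):
  voice voice: 9
  voice cut: 6
  cut voice: 6
  voice of: 3
  of cut: 3
  cut cut: 3
  … (2 more, each ≤ 2)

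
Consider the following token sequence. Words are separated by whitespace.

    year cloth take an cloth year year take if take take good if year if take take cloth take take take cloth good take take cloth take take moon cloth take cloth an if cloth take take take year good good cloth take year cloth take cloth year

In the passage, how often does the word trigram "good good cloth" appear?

Scanning the 46 overlapping trigram windows for "good good cloth":
  position 40–42: good good cloth

1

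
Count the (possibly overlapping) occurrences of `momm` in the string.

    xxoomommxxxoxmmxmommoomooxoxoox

2

Sliding a length-4 window over the 31 characters (28 positions):
  position 5–8: momm
  position 17–20: momm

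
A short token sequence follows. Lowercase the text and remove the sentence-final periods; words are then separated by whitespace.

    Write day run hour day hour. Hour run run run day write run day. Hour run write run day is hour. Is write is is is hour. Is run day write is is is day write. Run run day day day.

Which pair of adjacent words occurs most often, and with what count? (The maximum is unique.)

"run day", 5 times

Bigram frequencies (highest first):
  run day: 5
  is is: 4
  run run: 3
  day write: 3
  write run: 3
  day hour: 2
  … (15 more, each ≤ 2)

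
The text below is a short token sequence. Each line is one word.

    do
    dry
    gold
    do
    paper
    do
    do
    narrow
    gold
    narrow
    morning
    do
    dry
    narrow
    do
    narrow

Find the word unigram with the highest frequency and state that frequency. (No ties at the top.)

"do", 6 times

Unigram frequencies (highest first):
  do: 6
  narrow: 4
  dry: 2
  gold: 2
  paper: 1
  morning: 1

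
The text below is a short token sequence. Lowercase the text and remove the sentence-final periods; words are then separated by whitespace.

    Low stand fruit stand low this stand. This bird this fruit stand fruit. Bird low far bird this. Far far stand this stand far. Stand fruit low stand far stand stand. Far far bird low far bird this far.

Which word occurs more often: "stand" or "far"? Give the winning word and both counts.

"stand": 10 occurrences
"far": 9 occurrences

"stand" (10 vs 9)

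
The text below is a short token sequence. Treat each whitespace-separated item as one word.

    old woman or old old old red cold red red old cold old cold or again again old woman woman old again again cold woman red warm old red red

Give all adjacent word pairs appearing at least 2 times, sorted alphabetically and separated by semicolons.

again again; old cold; old old; old red; old woman; red red

Bigram counts meeting the condition (at least 2 times):
  again again: 2
  old cold: 2
  old old: 2
  old red: 2
  old woman: 2
  red red: 2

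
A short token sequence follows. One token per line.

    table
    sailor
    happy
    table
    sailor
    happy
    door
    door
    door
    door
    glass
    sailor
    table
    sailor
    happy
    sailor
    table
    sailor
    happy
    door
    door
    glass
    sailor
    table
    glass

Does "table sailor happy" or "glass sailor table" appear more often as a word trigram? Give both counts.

"table sailor happy": 4 occurrences
"glass sailor table": 2 occurrences

"table sailor happy" (4 vs 2)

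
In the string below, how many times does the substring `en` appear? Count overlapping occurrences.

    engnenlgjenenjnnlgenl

Sliding a length-2 window over the 21 characters (20 positions):
  position 1–2: en
  position 5–6: en
  position 10–11: en
  position 12–13: en
  position 19–20: en

5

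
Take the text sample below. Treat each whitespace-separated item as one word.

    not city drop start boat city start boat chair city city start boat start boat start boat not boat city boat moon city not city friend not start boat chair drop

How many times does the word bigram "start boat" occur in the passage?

6

Scanning the 30 overlapping bigram windows for "start boat":
  position 4–5: start boat
  position 7–8: start boat
  position 12–13: start boat
  position 14–15: start boat
  position 16–17: start boat
  position 28–29: start boat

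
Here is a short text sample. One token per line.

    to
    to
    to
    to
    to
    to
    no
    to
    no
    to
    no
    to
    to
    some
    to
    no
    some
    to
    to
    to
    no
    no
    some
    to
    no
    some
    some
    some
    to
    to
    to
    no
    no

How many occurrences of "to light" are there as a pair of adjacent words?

0

Scanning the 32 overlapping bigram windows for "to light":
  (none found)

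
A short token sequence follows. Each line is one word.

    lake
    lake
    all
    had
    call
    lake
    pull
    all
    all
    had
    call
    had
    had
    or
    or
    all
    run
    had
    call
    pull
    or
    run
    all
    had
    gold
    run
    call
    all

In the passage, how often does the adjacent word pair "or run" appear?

Scanning the 27 overlapping bigram windows for "or run":
  position 21–22: or run

1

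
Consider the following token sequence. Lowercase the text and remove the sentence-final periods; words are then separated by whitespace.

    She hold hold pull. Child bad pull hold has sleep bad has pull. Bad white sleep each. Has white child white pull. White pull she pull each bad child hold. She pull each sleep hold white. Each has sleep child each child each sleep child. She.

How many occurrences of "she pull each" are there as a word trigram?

Scanning the 44 overlapping trigram windows for "she pull each":
  position 25–27: she pull each
  position 31–33: she pull each

2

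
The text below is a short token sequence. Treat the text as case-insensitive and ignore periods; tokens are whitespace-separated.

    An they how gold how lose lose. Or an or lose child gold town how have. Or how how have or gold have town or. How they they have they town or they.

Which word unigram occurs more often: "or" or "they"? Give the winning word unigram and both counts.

"or" (6 vs 5)

"or": 6 occurrences
"they": 5 occurrences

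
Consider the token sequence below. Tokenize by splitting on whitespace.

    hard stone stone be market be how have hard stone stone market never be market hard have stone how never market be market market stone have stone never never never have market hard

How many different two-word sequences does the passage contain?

24

33 tokens → 32 bigram windows in total.
Repeated bigrams (each contributes count−1 duplicates):
  be market: 3
  hard stone: 2
  have stone: 2
  market be: 2
  market hard: 2
  never never: 2
  stone stone: 2
8 duplicate windows → 32 − 8 = 24 distinct.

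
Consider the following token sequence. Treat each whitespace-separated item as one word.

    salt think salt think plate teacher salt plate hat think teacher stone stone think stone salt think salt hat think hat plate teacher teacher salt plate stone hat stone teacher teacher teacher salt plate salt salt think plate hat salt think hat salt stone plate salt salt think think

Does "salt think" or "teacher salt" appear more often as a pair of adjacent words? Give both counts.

"salt think": 6 occurrences
"teacher salt": 3 occurrences

"salt think" (6 vs 3)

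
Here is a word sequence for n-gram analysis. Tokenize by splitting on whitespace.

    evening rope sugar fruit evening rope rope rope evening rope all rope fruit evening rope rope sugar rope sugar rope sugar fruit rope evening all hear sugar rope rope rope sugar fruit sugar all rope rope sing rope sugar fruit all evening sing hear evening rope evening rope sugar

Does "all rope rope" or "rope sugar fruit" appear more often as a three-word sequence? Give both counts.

"rope sugar fruit" (4 vs 1)

"all rope rope": 1 occurrence
"rope sugar fruit": 4 occurrences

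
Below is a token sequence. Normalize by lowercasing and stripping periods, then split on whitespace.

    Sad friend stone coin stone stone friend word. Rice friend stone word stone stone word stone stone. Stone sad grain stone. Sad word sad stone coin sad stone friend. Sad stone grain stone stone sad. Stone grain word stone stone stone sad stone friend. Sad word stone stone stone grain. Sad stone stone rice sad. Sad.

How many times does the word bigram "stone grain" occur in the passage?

Scanning the 55 overlapping bigram windows for "stone grain":
  position 31–32: stone grain
  position 36–37: stone grain
  position 49–50: stone grain

3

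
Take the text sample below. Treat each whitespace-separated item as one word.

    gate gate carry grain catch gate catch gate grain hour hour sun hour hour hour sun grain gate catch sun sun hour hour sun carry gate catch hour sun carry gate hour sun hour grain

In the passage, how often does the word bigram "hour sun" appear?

5

Scanning the 34 overlapping bigram windows for "hour sun":
  position 11–12: hour sun
  position 15–16: hour sun
  position 23–24: hour sun
  position 28–29: hour sun
  position 32–33: hour sun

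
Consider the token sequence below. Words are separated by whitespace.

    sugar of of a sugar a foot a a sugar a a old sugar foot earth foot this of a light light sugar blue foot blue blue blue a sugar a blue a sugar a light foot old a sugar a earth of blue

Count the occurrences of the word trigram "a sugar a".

Scanning the 42 overlapping trigram windows for "a sugar a":
  position 4–6: a sugar a
  position 9–11: a sugar a
  position 29–31: a sugar a
  position 33–35: a sugar a
  position 39–41: a sugar a

5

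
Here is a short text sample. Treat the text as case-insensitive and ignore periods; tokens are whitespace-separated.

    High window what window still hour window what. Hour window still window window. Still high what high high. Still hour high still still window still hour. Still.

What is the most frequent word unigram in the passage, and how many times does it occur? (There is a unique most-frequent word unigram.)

"still", 8 times

Unigram frequencies (highest first):
  still: 8
  window: 7
  high: 5
  hour: 4
  what: 3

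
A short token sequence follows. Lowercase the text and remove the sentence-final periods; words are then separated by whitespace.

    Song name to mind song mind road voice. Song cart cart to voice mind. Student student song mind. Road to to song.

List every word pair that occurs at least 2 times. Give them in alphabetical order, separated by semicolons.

mind road; song mind

Bigram counts meeting the condition (at least 2 times):
  mind road: 2
  song mind: 2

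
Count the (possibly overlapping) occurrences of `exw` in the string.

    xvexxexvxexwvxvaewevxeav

1

Sliding a length-3 window over the 24 characters (22 positions):
  position 10–12: exw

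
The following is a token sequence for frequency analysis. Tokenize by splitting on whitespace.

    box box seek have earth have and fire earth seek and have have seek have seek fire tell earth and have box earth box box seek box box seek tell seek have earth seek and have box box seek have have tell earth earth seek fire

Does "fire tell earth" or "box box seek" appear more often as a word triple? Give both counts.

"fire tell earth": 1 occurrence
"box box seek": 4 occurrences

"box box seek" (4 vs 1)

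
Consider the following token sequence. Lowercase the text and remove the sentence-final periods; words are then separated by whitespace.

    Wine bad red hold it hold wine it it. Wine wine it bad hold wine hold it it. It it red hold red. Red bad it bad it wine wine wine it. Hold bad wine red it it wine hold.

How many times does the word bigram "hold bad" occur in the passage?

Scanning the 39 overlapping bigram windows for "hold bad":
  position 33–34: hold bad

1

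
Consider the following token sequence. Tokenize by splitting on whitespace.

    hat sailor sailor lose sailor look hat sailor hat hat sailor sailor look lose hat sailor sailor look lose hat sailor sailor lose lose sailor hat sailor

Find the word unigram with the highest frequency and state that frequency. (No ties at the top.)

"sailor", 12 times

Unigram frequencies (highest first):
  sailor: 12
  hat: 7
  lose: 5
  look: 3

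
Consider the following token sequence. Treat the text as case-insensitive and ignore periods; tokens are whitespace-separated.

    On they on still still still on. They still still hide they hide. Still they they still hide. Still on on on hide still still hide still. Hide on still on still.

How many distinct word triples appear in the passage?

32 tokens → 30 trigram windows in total.
Repeated trigrams (each contributes count−1 duplicates):
  still hide still: 2
  still still hide: 2
2 duplicate windows → 30 − 2 = 28 distinct.

28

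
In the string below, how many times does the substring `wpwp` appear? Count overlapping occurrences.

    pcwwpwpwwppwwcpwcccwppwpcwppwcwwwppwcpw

Sliding a length-4 window over the 39 characters (36 positions):
  position 4–7: wpwp

1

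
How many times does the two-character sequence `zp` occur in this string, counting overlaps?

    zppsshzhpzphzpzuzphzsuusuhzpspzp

Sliding a length-2 window over the 32 characters (31 positions):
  position 1–2: zp
  position 10–11: zp
  position 13–14: zp
  position 17–18: zp
  position 27–28: zp
  position 31–32: zp

6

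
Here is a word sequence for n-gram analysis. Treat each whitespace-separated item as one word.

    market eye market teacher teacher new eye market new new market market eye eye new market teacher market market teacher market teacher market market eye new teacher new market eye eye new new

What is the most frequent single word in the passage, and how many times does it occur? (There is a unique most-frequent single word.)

Unigram frequencies (highest first):
  market: 12
  new: 8
  eye: 7
  teacher: 6

"market", 12 times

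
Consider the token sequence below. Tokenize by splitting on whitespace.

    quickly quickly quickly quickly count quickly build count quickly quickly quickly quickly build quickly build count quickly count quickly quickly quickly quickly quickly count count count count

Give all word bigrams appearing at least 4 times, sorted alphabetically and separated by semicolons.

Bigram counts meeting the condition (at least 4 times):
  count quickly: 4
  quickly quickly: 10

count quickly; quickly quickly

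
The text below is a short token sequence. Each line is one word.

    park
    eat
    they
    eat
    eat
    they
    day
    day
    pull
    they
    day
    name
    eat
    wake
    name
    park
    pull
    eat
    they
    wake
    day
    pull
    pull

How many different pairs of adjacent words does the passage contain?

23 tokens → 22 bigram windows in total.
Repeated bigrams (each contributes count−1 duplicates):
  eat they: 3
  day pull: 2
  they day: 2
4 duplicate windows → 22 − 4 = 18 distinct.

18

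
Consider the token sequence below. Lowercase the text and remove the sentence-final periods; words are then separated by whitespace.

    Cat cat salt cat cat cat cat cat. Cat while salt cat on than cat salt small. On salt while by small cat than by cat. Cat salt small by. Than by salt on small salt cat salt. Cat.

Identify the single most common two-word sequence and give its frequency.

"cat cat", 7 times

Bigram frequencies (highest first):
  cat cat: 7
  cat salt: 4
  salt cat: 4
  salt small: 2
  than by: 2
  cat while: 1
  … (18 more, each ≤ 1)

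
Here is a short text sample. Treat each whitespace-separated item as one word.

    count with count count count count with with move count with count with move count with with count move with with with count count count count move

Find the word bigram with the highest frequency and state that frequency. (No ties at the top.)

Bigram frequencies (highest first):
  count count: 6
  count with: 5
  with count: 4
  with with: 4
  with move: 2
  move count: 2
  … (2 more, each ≤ 2)

"count count", 6 times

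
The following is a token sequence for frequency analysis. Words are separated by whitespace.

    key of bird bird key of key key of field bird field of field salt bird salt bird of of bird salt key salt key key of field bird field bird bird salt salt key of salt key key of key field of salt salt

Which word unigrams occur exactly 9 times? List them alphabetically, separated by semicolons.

bird; salt

Unigram counts meeting the condition (exactly 9 times):
  bird: 9
  salt: 9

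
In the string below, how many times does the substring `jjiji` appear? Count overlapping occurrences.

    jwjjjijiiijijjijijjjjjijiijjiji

Sliding a length-5 window over the 31 characters (27 positions):
  position 4–8: jjiji
  position 13–17: jjiji
  position 21–25: jjiji
  position 27–31: jjiji

4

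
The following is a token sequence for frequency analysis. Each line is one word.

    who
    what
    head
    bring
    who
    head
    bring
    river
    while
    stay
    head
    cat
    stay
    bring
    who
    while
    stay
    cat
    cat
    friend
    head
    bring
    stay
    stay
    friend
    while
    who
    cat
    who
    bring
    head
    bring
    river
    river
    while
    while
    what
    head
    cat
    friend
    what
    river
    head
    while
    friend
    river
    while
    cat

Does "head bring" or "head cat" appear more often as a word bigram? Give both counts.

"head bring" (4 vs 2)

"head bring": 4 occurrences
"head cat": 2 occurrences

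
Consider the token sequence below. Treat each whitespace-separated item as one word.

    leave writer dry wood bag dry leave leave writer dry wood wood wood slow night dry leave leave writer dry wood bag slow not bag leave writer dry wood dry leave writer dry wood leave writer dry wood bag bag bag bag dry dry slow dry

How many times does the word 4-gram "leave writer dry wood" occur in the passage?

Scanning the 43 overlapping 4-gram windows for "leave writer dry wood":
  position 1–4: leave writer dry wood
  position 8–11: leave writer dry wood
  position 18–21: leave writer dry wood
  position 26–29: leave writer dry wood
  position 31–34: leave writer dry wood
  position 35–38: leave writer dry wood

6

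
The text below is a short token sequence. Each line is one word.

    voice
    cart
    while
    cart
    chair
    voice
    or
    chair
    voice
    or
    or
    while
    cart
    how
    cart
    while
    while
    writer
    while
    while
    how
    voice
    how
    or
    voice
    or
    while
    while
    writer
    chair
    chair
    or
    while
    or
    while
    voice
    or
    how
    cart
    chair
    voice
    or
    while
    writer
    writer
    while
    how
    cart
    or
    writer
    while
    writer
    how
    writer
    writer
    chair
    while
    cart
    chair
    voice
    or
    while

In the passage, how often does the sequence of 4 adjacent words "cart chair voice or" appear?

Scanning the 59 overlapping 4-gram windows for "cart chair voice or":
  position 4–7: cart chair voice or
  position 39–42: cart chair voice or
  position 58–61: cart chair voice or

3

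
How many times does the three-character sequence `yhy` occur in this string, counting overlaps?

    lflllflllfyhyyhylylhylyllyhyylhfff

3

Sliding a length-3 window over the 34 characters (32 positions):
  position 11–13: yhy
  position 14–16: yhy
  position 26–28: yhy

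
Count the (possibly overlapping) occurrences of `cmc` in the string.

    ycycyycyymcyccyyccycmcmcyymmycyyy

2

Sliding a length-3 window over the 33 characters (31 positions):
  position 20–22: cmc
  position 22–24: cmc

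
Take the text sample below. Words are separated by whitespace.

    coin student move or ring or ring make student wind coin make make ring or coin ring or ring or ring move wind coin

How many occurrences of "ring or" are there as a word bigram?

Scanning the 23 overlapping bigram windows for "ring or":
  position 5–6: ring or
  position 14–15: ring or
  position 17–18: ring or
  position 19–20: ring or

4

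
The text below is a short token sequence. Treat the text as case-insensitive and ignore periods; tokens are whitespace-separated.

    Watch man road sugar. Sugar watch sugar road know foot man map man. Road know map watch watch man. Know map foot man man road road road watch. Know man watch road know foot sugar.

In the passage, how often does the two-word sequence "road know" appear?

Scanning the 34 overlapping bigram windows for "road know":
  position 8–9: road know
  position 14–15: road know
  position 32–33: road know

3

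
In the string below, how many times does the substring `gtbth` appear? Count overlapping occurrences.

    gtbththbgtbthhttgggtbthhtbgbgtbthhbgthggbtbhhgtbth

Sliding a length-5 window over the 50 characters (46 positions):
  position 1–5: gtbth
  position 9–13: gtbth
  position 19–23: gtbth
  position 29–33: gtbth
  position 46–50: gtbth

5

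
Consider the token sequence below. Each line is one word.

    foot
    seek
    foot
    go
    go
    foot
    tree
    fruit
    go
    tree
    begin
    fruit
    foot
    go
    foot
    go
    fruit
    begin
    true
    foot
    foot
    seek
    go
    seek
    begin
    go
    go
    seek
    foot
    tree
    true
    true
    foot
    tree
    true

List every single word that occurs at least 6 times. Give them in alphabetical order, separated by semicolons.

Unigram counts meeting the condition (at least 6 times):
  foot: 9
  go: 8

foot; go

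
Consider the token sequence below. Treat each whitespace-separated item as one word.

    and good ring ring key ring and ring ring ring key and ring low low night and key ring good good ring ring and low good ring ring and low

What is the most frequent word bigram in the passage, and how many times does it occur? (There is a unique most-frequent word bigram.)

Bigram frequencies (highest first):
  ring ring: 5
  good ring: 3
  ring and: 3
  ring key: 2
  key ring: 2
  and ring: 2
  … (11 more, each ≤ 2)

"ring ring", 5 times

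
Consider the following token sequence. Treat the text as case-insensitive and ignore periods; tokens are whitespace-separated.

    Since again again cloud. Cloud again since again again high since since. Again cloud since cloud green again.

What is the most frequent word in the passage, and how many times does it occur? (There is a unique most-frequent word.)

Unigram frequencies (highest first):
  again: 7
  since: 5
  cloud: 4
  high: 1
  green: 1

"again", 7 times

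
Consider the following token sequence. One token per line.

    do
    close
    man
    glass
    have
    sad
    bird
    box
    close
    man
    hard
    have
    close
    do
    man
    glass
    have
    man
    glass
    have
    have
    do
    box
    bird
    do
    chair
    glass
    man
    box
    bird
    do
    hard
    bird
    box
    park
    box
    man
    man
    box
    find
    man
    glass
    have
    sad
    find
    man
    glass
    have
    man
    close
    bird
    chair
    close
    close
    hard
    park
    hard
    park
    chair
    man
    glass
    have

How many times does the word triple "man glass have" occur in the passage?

Scanning the 60 overlapping trigram windows for "man glass have":
  position 3–5: man glass have
  position 15–17: man glass have
  position 18–20: man glass have
  position 41–43: man glass have
  position 46–48: man glass have
  position 60–62: man glass have

6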